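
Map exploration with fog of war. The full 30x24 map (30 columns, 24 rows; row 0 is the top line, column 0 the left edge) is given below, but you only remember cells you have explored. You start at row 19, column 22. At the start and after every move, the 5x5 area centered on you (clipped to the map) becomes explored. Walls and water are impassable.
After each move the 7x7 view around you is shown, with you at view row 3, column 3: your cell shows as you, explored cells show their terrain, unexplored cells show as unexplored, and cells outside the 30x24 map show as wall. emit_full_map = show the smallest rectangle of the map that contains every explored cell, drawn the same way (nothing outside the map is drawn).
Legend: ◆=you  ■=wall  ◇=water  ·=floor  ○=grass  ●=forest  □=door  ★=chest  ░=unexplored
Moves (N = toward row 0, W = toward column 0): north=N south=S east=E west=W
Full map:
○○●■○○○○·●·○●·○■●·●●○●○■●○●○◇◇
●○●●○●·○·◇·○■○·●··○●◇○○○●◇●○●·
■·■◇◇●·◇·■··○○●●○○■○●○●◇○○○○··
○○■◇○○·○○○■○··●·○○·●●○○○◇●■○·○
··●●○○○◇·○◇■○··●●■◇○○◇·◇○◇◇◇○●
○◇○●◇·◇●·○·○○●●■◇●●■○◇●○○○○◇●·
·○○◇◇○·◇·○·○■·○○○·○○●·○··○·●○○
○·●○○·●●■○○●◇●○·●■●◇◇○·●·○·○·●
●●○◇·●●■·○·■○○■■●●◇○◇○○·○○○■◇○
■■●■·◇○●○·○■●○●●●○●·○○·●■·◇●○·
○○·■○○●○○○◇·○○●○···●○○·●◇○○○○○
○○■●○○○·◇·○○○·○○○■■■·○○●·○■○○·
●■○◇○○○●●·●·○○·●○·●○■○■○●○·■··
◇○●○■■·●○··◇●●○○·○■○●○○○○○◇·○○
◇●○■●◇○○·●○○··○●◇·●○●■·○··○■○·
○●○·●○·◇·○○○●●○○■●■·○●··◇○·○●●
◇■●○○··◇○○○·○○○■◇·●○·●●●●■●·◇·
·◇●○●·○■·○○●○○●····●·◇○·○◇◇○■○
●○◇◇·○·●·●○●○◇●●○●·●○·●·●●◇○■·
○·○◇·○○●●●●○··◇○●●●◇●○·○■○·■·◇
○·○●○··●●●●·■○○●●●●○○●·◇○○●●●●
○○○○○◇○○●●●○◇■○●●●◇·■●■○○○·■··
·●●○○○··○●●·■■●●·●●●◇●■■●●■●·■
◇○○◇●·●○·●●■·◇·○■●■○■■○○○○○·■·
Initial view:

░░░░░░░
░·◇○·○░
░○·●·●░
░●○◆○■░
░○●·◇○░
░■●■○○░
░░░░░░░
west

░░░░░░░
░●·◇○·○
░●○·●·●
░◇●◆·○■
░○○●·◇○
░·■●■○○
░░░░░░░

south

░●·◇○·○
░●○·●·●
░◇●○·○■
░○○◆·◇○
░·■●■○○
░●◇●■■░
░░░░░░░

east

●·◇○·○░
●○·●·●░
◇●○·○■░
○○●◆◇○░
·■●■○○░
●◇●■■●░
░░░░░░░

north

░░░░░░░
●·◇○·○░
●○·●·●░
◇●○◆○■░
○○●·◇○░
·■●■○○░
●◇●■■●░

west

░░░░░░░
░●·◇○·○
░●○·●·●
░◇●◆·○■
░○○●·◇○
░·■●■○○
░●◇●■■●

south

░●·◇○·○
░●○·●·●
░◇●○·○■
░○○◆·◇○
░·■●■○○
░●◇●■■●
░░░░░░░

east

●·◇○·○░
●○·●·●░
◇●○·○■░
○○●◆◇○░
·■●■○○░
●◇●■■●░
░░░░░░░

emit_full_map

●·◇○·○
●○·●·●
◇●○·○■
○○●◆◇○
·■●■○○
●◇●■■●

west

░●·◇○·○
░●○·●·●
░◇●○·○■
░○○◆·◇○
░·■●■○○
░●◇●■■●
░░░░░░░

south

░●○·●·●
░◇●○·○■
░○○●·◇○
░·■◆■○○
░●◇●■■●
░○■■○○░
■■■■■■■

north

░●·◇○·○
░●○·●·●
░◇●○·○■
░○○◆·◇○
░·■●■○○
░●◇●■■●
░○■■○○░

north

░░░░░░░
░●·◇○·○
░●○·●·●
░◇●◆·○■
░○○●·◇○
░·■●■○○
░●◇●■■●

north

░░░░░░░
░○·●●●░
░●·◇○·○
░●○◆●·●
░◇●○·○■
░○○●·◇○
░·■●■○○

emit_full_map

○·●●●░
●·◇○·○
●○◆●·●
◇●○·○■
○○●·◇○
·■●■○○
●◇●■■●
○■■○○░

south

░○·●●●░
░●·◇○·○
░●○·●·●
░◇●◆·○■
░○○●·◇○
░·■●■○○
░●◇●■■●

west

░░○·●●●
░·●·◇○·
░·●○·●·
░●◇◆○·○
░●○○●·◇
░◇·■●■○
░░●◇●■■

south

░·●·◇○·
░·●○·●·
░●◇●○·○
░●○◆●·◇
░◇·■●■○
░●●◇●■■
░░○■■○○

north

░░○·●●●
░·●·◇○·
░·●○·●·
░●◇◆○·○
░●○○●·◇
░◇·■●■○
░●●◇●■■

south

░·●·◇○·
░·●○·●·
░●◇●○·○
░●○◆●·◇
░◇·■●■○
░●●◇●■■
░░○■■○○

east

·●·◇○·○
·●○·●·●
●◇●○·○■
●○○◆·◇○
◇·■●■○○
●●◇●■■●
░○■■○○░

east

●·◇○·○░
●○·●·●░
◇●○·○■░
○○●◆◇○░
·■●■○○░
●◇●■■●░
○■■○○░░

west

·●·◇○·○
·●○·●·●
●◇●○·○■
●○○◆·◇○
◇·■●■○○
●●◇●■■●
░○■■○○░

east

●·◇○·○░
●○·●·●░
◇●○·○■░
○○●◆◇○░
·■●■○○░
●◇●■■●░
○■■○○░░

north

○·●●●░░
●·◇○·○░
●○·●·●░
◇●○◆○■░
○○●·◇○░
·■●■○○░
●◇●■■●░


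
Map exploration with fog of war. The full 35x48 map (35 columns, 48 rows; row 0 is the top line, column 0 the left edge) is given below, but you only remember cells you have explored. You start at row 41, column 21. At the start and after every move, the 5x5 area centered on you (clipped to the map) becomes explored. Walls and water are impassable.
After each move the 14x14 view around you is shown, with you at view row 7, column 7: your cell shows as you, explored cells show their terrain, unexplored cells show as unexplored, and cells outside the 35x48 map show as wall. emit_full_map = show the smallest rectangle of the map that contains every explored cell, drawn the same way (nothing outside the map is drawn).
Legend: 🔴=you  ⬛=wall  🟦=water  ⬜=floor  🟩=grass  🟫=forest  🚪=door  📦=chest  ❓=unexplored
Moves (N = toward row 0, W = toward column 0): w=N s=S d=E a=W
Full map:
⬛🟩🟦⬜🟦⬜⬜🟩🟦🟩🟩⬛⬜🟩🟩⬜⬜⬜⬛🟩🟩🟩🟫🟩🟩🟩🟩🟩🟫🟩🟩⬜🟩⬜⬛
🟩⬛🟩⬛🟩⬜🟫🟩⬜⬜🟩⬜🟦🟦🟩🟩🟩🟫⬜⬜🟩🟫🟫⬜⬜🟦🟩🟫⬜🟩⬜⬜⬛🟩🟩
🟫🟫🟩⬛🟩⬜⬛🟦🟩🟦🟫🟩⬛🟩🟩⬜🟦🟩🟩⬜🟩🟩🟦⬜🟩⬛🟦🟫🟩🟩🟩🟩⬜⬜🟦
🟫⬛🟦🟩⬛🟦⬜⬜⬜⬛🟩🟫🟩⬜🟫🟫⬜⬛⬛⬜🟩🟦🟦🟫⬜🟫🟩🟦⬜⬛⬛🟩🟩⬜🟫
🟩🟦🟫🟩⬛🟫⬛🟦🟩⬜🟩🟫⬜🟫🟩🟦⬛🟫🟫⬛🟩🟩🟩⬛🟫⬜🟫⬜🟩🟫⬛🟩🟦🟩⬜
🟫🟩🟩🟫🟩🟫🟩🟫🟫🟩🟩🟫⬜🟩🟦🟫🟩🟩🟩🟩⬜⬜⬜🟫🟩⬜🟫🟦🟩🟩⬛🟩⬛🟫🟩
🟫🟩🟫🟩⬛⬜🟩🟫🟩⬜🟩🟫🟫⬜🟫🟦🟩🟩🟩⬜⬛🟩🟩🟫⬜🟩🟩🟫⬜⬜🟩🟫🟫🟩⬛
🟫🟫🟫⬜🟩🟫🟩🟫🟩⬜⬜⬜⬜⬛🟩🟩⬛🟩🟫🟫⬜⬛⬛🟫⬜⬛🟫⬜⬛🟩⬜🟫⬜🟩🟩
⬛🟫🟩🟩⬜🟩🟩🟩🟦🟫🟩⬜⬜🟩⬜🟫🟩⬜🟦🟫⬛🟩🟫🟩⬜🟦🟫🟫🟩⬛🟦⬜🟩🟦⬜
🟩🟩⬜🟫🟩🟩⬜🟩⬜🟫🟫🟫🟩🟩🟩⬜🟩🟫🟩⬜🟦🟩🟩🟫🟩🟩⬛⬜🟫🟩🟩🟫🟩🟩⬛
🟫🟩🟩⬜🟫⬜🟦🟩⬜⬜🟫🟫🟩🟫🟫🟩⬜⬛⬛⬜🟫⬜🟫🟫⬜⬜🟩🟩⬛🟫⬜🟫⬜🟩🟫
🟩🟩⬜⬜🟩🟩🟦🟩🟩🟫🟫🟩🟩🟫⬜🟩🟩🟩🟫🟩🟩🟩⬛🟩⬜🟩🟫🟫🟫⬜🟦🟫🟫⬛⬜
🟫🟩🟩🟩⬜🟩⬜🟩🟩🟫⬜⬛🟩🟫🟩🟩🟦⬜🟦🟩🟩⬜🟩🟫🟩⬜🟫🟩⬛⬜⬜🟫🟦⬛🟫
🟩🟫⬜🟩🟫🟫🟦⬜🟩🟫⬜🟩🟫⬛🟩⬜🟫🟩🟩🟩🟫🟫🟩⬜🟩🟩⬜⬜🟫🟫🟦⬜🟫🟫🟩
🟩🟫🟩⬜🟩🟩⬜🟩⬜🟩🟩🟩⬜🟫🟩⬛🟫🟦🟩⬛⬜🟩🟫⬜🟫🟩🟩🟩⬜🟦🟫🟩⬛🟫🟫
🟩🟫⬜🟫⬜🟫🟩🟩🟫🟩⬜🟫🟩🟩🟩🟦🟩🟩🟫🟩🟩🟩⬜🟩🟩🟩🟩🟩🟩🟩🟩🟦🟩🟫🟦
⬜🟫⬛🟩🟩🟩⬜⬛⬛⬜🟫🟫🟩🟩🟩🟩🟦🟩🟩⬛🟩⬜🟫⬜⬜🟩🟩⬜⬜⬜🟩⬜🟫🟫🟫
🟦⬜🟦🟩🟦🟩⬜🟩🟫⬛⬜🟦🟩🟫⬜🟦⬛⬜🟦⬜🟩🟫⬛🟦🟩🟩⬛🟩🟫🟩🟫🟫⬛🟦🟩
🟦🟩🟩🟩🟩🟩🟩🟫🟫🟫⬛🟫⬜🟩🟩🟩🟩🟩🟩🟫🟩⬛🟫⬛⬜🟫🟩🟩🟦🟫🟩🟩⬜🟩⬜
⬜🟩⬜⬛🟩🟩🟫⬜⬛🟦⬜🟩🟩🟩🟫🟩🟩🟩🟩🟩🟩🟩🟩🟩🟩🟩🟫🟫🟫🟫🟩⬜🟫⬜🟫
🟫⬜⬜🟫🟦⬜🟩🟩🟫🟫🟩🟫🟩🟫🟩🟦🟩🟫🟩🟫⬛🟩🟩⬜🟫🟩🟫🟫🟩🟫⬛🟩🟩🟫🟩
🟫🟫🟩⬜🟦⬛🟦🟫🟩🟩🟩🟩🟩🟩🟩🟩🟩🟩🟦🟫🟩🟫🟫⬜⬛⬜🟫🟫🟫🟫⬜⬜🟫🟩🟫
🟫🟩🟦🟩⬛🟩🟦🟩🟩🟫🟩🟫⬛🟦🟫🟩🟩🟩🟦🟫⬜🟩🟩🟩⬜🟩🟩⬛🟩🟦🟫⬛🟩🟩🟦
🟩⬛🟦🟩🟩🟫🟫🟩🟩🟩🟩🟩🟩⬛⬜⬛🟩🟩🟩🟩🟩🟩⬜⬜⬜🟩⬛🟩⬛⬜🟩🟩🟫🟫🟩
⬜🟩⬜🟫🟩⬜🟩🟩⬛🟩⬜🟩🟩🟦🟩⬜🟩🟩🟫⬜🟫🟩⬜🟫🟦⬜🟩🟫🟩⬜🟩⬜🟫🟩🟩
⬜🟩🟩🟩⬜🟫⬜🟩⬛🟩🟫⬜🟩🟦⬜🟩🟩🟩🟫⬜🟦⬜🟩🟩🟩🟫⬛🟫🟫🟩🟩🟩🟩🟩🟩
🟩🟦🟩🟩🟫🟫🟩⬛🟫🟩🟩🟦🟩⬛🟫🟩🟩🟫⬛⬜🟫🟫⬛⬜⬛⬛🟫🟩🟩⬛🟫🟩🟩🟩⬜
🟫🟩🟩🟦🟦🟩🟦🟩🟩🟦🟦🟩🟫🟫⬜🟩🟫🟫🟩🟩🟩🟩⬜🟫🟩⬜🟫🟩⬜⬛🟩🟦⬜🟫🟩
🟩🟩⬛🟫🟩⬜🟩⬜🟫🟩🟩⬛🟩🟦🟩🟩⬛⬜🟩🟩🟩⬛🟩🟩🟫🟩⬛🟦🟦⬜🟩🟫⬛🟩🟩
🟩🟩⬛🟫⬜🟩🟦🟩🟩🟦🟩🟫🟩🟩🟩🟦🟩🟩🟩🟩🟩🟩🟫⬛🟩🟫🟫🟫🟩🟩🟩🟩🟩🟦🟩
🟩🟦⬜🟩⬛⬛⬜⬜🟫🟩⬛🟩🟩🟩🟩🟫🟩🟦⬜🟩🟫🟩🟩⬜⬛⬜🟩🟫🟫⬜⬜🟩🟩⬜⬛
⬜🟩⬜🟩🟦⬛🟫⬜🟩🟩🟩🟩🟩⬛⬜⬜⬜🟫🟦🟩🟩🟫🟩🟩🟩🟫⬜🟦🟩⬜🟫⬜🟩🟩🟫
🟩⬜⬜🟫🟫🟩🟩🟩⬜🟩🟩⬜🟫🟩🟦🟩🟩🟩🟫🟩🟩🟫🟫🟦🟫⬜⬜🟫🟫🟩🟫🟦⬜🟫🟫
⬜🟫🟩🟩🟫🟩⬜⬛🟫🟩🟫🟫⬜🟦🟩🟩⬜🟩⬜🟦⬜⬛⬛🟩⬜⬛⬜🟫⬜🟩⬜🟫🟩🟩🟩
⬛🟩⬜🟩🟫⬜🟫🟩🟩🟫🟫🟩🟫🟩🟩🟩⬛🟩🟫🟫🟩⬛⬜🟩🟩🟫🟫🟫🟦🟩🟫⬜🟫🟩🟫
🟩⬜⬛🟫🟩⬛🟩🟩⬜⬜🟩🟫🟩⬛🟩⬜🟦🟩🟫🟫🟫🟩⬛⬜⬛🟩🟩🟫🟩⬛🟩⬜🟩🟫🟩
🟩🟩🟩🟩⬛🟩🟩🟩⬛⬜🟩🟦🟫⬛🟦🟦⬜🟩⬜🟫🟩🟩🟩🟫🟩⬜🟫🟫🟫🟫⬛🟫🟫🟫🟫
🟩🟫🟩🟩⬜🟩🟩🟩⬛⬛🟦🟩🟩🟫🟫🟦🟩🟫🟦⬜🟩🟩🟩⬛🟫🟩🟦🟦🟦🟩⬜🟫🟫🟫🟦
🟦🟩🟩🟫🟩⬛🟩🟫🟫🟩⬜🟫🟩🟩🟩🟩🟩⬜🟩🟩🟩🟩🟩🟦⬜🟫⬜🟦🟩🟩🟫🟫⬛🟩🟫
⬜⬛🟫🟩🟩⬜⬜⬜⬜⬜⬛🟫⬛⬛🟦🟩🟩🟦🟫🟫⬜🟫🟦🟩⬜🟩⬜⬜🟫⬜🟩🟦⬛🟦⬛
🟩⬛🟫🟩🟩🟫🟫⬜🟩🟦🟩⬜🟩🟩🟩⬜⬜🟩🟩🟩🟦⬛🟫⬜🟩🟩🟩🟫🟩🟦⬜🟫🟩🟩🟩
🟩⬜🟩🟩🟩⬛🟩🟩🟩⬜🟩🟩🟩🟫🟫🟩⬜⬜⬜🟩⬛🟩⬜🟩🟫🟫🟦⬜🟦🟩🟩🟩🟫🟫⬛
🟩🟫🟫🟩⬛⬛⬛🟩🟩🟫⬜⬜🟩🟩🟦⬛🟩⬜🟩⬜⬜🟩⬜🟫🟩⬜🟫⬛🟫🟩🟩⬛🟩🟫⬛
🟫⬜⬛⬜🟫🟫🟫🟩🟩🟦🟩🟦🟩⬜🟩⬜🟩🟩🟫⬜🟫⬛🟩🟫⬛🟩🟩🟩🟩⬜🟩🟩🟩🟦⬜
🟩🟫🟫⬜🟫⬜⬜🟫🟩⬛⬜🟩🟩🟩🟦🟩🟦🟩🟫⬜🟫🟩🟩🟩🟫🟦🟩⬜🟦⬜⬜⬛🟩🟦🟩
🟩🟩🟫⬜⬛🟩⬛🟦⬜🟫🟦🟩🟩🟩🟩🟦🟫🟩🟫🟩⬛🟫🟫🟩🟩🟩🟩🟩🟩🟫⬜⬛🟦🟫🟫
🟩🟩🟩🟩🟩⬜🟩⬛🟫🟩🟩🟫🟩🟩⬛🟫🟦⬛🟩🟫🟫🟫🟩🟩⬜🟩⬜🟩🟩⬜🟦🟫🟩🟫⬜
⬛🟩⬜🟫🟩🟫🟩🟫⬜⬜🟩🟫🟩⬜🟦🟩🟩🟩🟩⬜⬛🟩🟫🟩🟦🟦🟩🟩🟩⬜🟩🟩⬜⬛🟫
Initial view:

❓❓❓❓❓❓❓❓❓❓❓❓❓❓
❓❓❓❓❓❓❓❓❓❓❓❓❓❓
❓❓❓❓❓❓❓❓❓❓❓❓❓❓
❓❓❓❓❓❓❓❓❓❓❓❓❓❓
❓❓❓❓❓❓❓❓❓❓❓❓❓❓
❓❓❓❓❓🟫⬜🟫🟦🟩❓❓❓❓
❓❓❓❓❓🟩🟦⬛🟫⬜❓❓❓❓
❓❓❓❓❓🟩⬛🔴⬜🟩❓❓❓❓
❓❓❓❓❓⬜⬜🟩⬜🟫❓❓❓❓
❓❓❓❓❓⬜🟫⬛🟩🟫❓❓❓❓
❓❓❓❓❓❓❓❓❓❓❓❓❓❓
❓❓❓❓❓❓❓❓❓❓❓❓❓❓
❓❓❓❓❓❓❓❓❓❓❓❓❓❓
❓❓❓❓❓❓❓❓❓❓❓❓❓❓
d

❓❓❓❓❓❓❓❓❓❓❓❓❓❓
❓❓❓❓❓❓❓❓❓❓❓❓❓❓
❓❓❓❓❓❓❓❓❓❓❓❓❓❓
❓❓❓❓❓❓❓❓❓❓❓❓❓❓
❓❓❓❓❓❓❓❓❓❓❓❓❓❓
❓❓❓❓🟫⬜🟫🟦🟩⬜❓❓❓❓
❓❓❓❓🟩🟦⬛🟫⬜🟩❓❓❓❓
❓❓❓❓🟩⬛🟩🔴🟩🟫❓❓❓❓
❓❓❓❓⬜⬜🟩⬜🟫🟩❓❓❓❓
❓❓❓❓⬜🟫⬛🟩🟫⬛❓❓❓❓
❓❓❓❓❓❓❓❓❓❓❓❓❓❓
❓❓❓❓❓❓❓❓❓❓❓❓❓❓
❓❓❓❓❓❓❓❓❓❓❓❓❓❓
❓❓❓❓❓❓❓❓❓❓❓❓❓❓

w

❓❓❓❓❓❓❓❓❓❓❓❓❓❓
❓❓❓❓❓❓❓❓❓❓❓❓❓❓
❓❓❓❓❓❓❓❓❓❓❓❓❓❓
❓❓❓❓❓❓❓❓❓❓❓❓❓❓
❓❓❓❓❓❓❓❓❓❓❓❓❓❓
❓❓❓❓❓🟩🟩🟩🟦⬜❓❓❓❓
❓❓❓❓🟫⬜🟫🟦🟩⬜❓❓❓❓
❓❓❓❓🟩🟦⬛🔴⬜🟩❓❓❓❓
❓❓❓❓🟩⬛🟩⬜🟩🟫❓❓❓❓
❓❓❓❓⬜⬜🟩⬜🟫🟩❓❓❓❓
❓❓❓❓⬜🟫⬛🟩🟫⬛❓❓❓❓
❓❓❓❓❓❓❓❓❓❓❓❓❓❓
❓❓❓❓❓❓❓❓❓❓❓❓❓❓
❓❓❓❓❓❓❓❓❓❓❓❓❓❓

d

❓❓❓❓❓❓❓❓❓❓❓❓❓❓
❓❓❓❓❓❓❓❓❓❓❓❓❓❓
❓❓❓❓❓❓❓❓❓❓❓❓❓❓
❓❓❓❓❓❓❓❓❓❓❓❓❓❓
❓❓❓❓❓❓❓❓❓❓❓❓❓❓
❓❓❓❓🟩🟩🟩🟦⬜🟫❓❓❓❓
❓❓❓🟫⬜🟫🟦🟩⬜🟩❓❓❓❓
❓❓❓🟩🟦⬛🟫🔴🟩🟩❓❓❓❓
❓❓❓🟩⬛🟩⬜🟩🟫🟫❓❓❓❓
❓❓❓⬜⬜🟩⬜🟫🟩⬜❓❓❓❓
❓❓❓⬜🟫⬛🟩🟫⬛❓❓❓❓❓
❓❓❓❓❓❓❓❓❓❓❓❓❓❓
❓❓❓❓❓❓❓❓❓❓❓❓❓❓
❓❓❓❓❓❓❓❓❓❓❓❓❓❓

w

❓❓❓❓❓❓❓❓❓❓❓❓❓❓
❓❓❓❓❓❓❓❓❓❓❓❓❓❓
❓❓❓❓❓❓❓❓❓❓❓❓❓❓
❓❓❓❓❓❓❓❓❓❓❓❓❓❓
❓❓❓❓❓❓❓❓❓❓❓❓❓❓
❓❓❓❓❓🟩🟩⬛🟫🟩❓❓❓❓
❓❓❓❓🟩🟩🟩🟦⬜🟫❓❓❓❓
❓❓❓🟫⬜🟫🟦🔴⬜🟩❓❓❓❓
❓❓❓🟩🟦⬛🟫⬜🟩🟩❓❓❓❓
❓❓❓🟩⬛🟩⬜🟩🟫🟫❓❓❓❓
❓❓❓⬜⬜🟩⬜🟫🟩⬜❓❓❓❓
❓❓❓⬜🟫⬛🟩🟫⬛❓❓❓❓❓
❓❓❓❓❓❓❓❓❓❓❓❓❓❓
❓❓❓❓❓❓❓❓❓❓❓❓❓❓

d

❓❓❓❓❓❓❓❓❓❓❓❓❓❓
❓❓❓❓❓❓❓❓❓❓❓❓❓❓
❓❓❓❓❓❓❓❓❓❓❓❓❓❓
❓❓❓❓❓❓❓❓❓❓❓❓❓❓
❓❓❓❓❓❓❓❓❓❓❓❓❓❓
❓❓❓❓🟩🟩⬛🟫🟩🟦❓❓❓❓
❓❓❓🟩🟩🟩🟦⬜🟫⬜❓❓❓❓
❓❓🟫⬜🟫🟦🟩🔴🟩⬜❓❓❓❓
❓❓🟩🟦⬛🟫⬜🟩🟩🟩❓❓❓❓
❓❓🟩⬛🟩⬜🟩🟫🟫🟦❓❓❓❓
❓❓⬜⬜🟩⬜🟫🟩⬜❓❓❓❓❓
❓❓⬜🟫⬛🟩🟫⬛❓❓❓❓❓❓
❓❓❓❓❓❓❓❓❓❓❓❓❓❓
❓❓❓❓❓❓❓❓❓❓❓❓❓❓

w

❓❓❓❓❓❓❓❓❓❓❓❓❓❓
❓❓❓❓❓❓❓❓❓❓❓❓❓❓
❓❓❓❓❓❓❓❓❓❓❓❓❓❓
❓❓❓❓❓❓❓❓❓❓❓❓❓❓
❓❓❓❓❓❓❓❓❓❓❓❓❓❓
❓❓❓❓❓🟩🟫🟩⬜🟫❓❓❓❓
❓❓❓❓🟩🟩⬛🟫🟩🟦❓❓❓❓
❓❓❓🟩🟩🟩🟦🔴🟫⬜❓❓❓❓
❓❓🟫⬜🟫🟦🟩⬜🟩⬜❓❓❓❓
❓❓🟩🟦⬛🟫⬜🟩🟩🟩❓❓❓❓
❓❓🟩⬛🟩⬜🟩🟫🟫🟦❓❓❓❓
❓❓⬜⬜🟩⬜🟫🟩⬜❓❓❓❓❓
❓❓⬜🟫⬛🟩🟫⬛❓❓❓❓❓❓
❓❓❓❓❓❓❓❓❓❓❓❓❓❓

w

❓❓❓❓❓❓❓❓❓❓❓❓❓❓
❓❓❓❓❓❓❓❓❓❓❓❓❓❓
❓❓❓❓❓❓❓❓❓❓❓❓❓❓
❓❓❓❓❓❓❓❓❓❓❓❓❓❓
❓❓❓❓❓❓❓❓❓❓❓❓❓❓
❓❓❓❓❓⬛⬜⬛🟩🟩❓❓❓❓
❓❓❓❓❓🟩🟫🟩⬜🟫❓❓❓❓
❓❓❓❓🟩🟩⬛🔴🟩🟦❓❓❓❓
❓❓❓🟩🟩🟩🟦⬜🟫⬜❓❓❓❓
❓❓🟫⬜🟫🟦🟩⬜🟩⬜❓❓❓❓
❓❓🟩🟦⬛🟫⬜🟩🟩🟩❓❓❓❓
❓❓🟩⬛🟩⬜🟩🟫🟫🟦❓❓❓❓
❓❓⬜⬜🟩⬜🟫🟩⬜❓❓❓❓❓
❓❓⬜🟫⬛🟩🟫⬛❓❓❓❓❓❓

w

❓❓❓❓❓❓❓❓❓❓❓❓❓❓
❓❓❓❓❓❓❓❓❓❓❓❓❓❓
❓❓❓❓❓❓❓❓❓❓❓❓❓❓
❓❓❓❓❓❓❓❓❓❓❓❓❓❓
❓❓❓❓❓❓❓❓❓❓❓❓❓❓
❓❓❓❓❓⬜🟩🟩🟫🟫❓❓❓❓
❓❓❓❓❓⬛⬜⬛🟩🟩❓❓❓❓
❓❓❓❓❓🟩🟫🔴⬜🟫❓❓❓❓
❓❓❓❓🟩🟩⬛🟫🟩🟦❓❓❓❓
❓❓❓🟩🟩🟩🟦⬜🟫⬜❓❓❓❓
❓❓🟫⬜🟫🟦🟩⬜🟩⬜❓❓❓❓
❓❓🟩🟦⬛🟫⬜🟩🟩🟩❓❓❓❓
❓❓🟩⬛🟩⬜🟩🟫🟫🟦❓❓❓❓
❓❓⬜⬜🟩⬜🟫🟩⬜❓❓❓❓❓

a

❓❓❓❓❓❓❓❓❓❓❓❓❓❓
❓❓❓❓❓❓❓❓❓❓❓❓❓❓
❓❓❓❓❓❓❓❓❓❓❓❓❓❓
❓❓❓❓❓❓❓❓❓❓❓❓❓❓
❓❓❓❓❓❓❓❓❓❓❓❓❓❓
❓❓❓❓❓⬛⬜🟩🟩🟫🟫❓❓❓
❓❓❓❓❓🟩⬛⬜⬛🟩🟩❓❓❓
❓❓❓❓❓🟩🟩🔴🟩⬜🟫❓❓❓
❓❓❓❓❓🟩🟩⬛🟫🟩🟦❓❓❓
❓❓❓❓🟩🟩🟩🟦⬜🟫⬜❓❓❓
❓❓❓🟫⬜🟫🟦🟩⬜🟩⬜❓❓❓
❓❓❓🟩🟦⬛🟫⬜🟩🟩🟩❓❓❓
❓❓❓🟩⬛🟩⬜🟩🟫🟫🟦❓❓❓
❓❓❓⬜⬜🟩⬜🟫🟩⬜❓❓❓❓

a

❓❓❓❓❓❓❓❓❓❓❓❓❓❓
❓❓❓❓❓❓❓❓❓❓❓❓❓❓
❓❓❓❓❓❓❓❓❓❓❓❓❓❓
❓❓❓❓❓❓❓❓❓❓❓❓❓❓
❓❓❓❓❓❓❓❓❓❓❓❓❓❓
❓❓❓❓❓🟩⬛⬜🟩🟩🟫🟫❓❓
❓❓❓❓❓🟫🟩⬛⬜⬛🟩🟩❓❓
❓❓❓❓❓🟩🟩🔴🟫🟩⬜🟫❓❓
❓❓❓❓❓🟩🟩🟩⬛🟫🟩🟦❓❓
❓❓❓❓❓🟩🟩🟩🟦⬜🟫⬜❓❓
❓❓❓❓🟫⬜🟫🟦🟩⬜🟩⬜❓❓
❓❓❓❓🟩🟦⬛🟫⬜🟩🟩🟩❓❓
❓❓❓❓🟩⬛🟩⬜🟩🟫🟫🟦❓❓
❓❓❓❓⬜⬜🟩⬜🟫🟩⬜❓❓❓

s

❓❓❓❓❓❓❓❓❓❓❓❓❓❓
❓❓❓❓❓❓❓❓❓❓❓❓❓❓
❓❓❓❓❓❓❓❓❓❓❓❓❓❓
❓❓❓❓❓❓❓❓❓❓❓❓❓❓
❓❓❓❓❓🟩⬛⬜🟩🟩🟫🟫❓❓
❓❓❓❓❓🟫🟩⬛⬜⬛🟩🟩❓❓
❓❓❓❓❓🟩🟩🟩🟫🟩⬜🟫❓❓
❓❓❓❓❓🟩🟩🔴⬛🟫🟩🟦❓❓
❓❓❓❓❓🟩🟩🟩🟦⬜🟫⬜❓❓
❓❓❓❓🟫⬜🟫🟦🟩⬜🟩⬜❓❓
❓❓❓❓🟩🟦⬛🟫⬜🟩🟩🟩❓❓
❓❓❓❓🟩⬛🟩⬜🟩🟫🟫🟦❓❓
❓❓❓❓⬜⬜🟩⬜🟫🟩⬜❓❓❓
❓❓❓❓⬜🟫⬛🟩🟫⬛❓❓❓❓

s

❓❓❓❓❓❓❓❓❓❓❓❓❓❓
❓❓❓❓❓❓❓❓❓❓❓❓❓❓
❓❓❓❓❓❓❓❓❓❓❓❓❓❓
❓❓❓❓❓🟩⬛⬜🟩🟩🟫🟫❓❓
❓❓❓❓❓🟫🟩⬛⬜⬛🟩🟩❓❓
❓❓❓❓❓🟩🟩🟩🟫🟩⬜🟫❓❓
❓❓❓❓❓🟩🟩🟩⬛🟫🟩🟦❓❓
❓❓❓❓❓🟩🟩🔴🟦⬜🟫⬜❓❓
❓❓❓❓🟫⬜🟫🟦🟩⬜🟩⬜❓❓
❓❓❓❓🟩🟦⬛🟫⬜🟩🟩🟩❓❓
❓❓❓❓🟩⬛🟩⬜🟩🟫🟫🟦❓❓
❓❓❓❓⬜⬜🟩⬜🟫🟩⬜❓❓❓
❓❓❓❓⬜🟫⬛🟩🟫⬛❓❓❓❓
❓❓❓❓❓❓❓❓❓❓❓❓❓❓

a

❓❓❓❓❓❓❓❓❓❓❓❓❓❓
❓❓❓❓❓❓❓❓❓❓❓❓❓❓
❓❓❓❓❓❓❓❓❓❓❓❓❓❓
❓❓❓❓❓❓🟩⬛⬜🟩🟩🟫🟫❓
❓❓❓❓❓❓🟫🟩⬛⬜⬛🟩🟩❓
❓❓❓❓❓🟫🟩🟩🟩🟫🟩⬜🟫❓
❓❓❓❓❓⬜🟩🟩🟩⬛🟫🟩🟦❓
❓❓❓❓❓🟩🟩🔴🟩🟦⬜🟫⬜❓
❓❓❓❓❓🟫⬜🟫🟦🟩⬜🟩⬜❓
❓❓❓❓❓🟩🟦⬛🟫⬜🟩🟩🟩❓
❓❓❓❓❓🟩⬛🟩⬜🟩🟫🟫🟦❓
❓❓❓❓❓⬜⬜🟩⬜🟫🟩⬜❓❓
❓❓❓❓❓⬜🟫⬛🟩🟫⬛❓❓❓
❓❓❓❓❓❓❓❓❓❓❓❓❓❓

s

❓❓❓❓❓❓❓❓❓❓❓❓❓❓
❓❓❓❓❓❓❓❓❓❓❓❓❓❓
❓❓❓❓❓❓🟩⬛⬜🟩🟩🟫🟫❓
❓❓❓❓❓❓🟫🟩⬛⬜⬛🟩🟩❓
❓❓❓❓❓🟫🟩🟩🟩🟫🟩⬜🟫❓
❓❓❓❓❓⬜🟩🟩🟩⬛🟫🟩🟦❓
❓❓❓❓❓🟩🟩🟩🟩🟦⬜🟫⬜❓
❓❓❓❓❓🟫⬜🔴🟦🟩⬜🟩⬜❓
❓❓❓❓❓🟩🟦⬛🟫⬜🟩🟩🟩❓
❓❓❓❓❓🟩⬛🟩⬜🟩🟫🟫🟦❓
❓❓❓❓❓⬜⬜🟩⬜🟫🟩⬜❓❓
❓❓❓❓❓⬜🟫⬛🟩🟫⬛❓❓❓
❓❓❓❓❓❓❓❓❓❓❓❓❓❓
❓❓❓❓❓❓❓❓❓❓❓❓❓❓

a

❓❓❓❓❓❓❓❓❓❓❓❓❓❓
❓❓❓❓❓❓❓❓❓❓❓❓❓❓
❓❓❓❓❓❓❓🟩⬛⬜🟩🟩🟫🟫
❓❓❓❓❓❓❓🟫🟩⬛⬜⬛🟩🟩
❓❓❓❓❓❓🟫🟩🟩🟩🟫🟩⬜🟫
❓❓❓❓❓🟦⬜🟩🟩🟩⬛🟫🟩🟦
❓❓❓❓❓🟩🟩🟩🟩🟩🟦⬜🟫⬜
❓❓❓❓❓🟫🟫🔴🟫🟦🟩⬜🟩⬜
❓❓❓❓❓🟩🟩🟦⬛🟫⬜🟩🟩🟩
❓❓❓❓❓⬜🟩⬛🟩⬜🟩🟫🟫🟦
❓❓❓❓❓❓⬜⬜🟩⬜🟫🟩⬜❓
❓❓❓❓❓❓⬜🟫⬛🟩🟫⬛❓❓
❓❓❓❓❓❓❓❓❓❓❓❓❓❓
❓❓❓❓❓❓❓❓❓❓❓❓❓❓

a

❓❓❓❓❓❓❓❓❓❓❓❓❓❓
❓❓❓❓❓❓❓❓❓❓❓❓❓❓
❓❓❓❓❓❓❓❓🟩⬛⬜🟩🟩🟫
❓❓❓❓❓❓❓❓🟫🟩⬛⬜⬛🟩
❓❓❓❓❓❓❓🟫🟩🟩🟩🟫🟩⬜
❓❓❓❓❓🟫🟦⬜🟩🟩🟩⬛🟫🟩
❓❓❓❓❓⬜🟩🟩🟩🟩🟩🟦⬜🟫
❓❓❓❓❓🟦🟫🔴⬜🟫🟦🟩⬜🟩
❓❓❓❓❓🟩🟩🟩🟦⬛🟫⬜🟩🟩
❓❓❓❓❓⬜⬜🟩⬛🟩⬜🟩🟫🟫
❓❓❓❓❓❓❓⬜⬜🟩⬜🟫🟩⬜
❓❓❓❓❓❓❓⬜🟫⬛🟩🟫⬛❓
❓❓❓❓❓❓❓❓❓❓❓❓❓❓
❓❓❓❓❓❓❓❓❓❓❓❓❓❓

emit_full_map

❓❓❓🟩⬛⬜🟩🟩🟫🟫
❓❓❓🟫🟩⬛⬜⬛🟩🟩
❓❓🟫🟩🟩🟩🟫🟩⬜🟫
🟫🟦⬜🟩🟩🟩⬛🟫🟩🟦
⬜🟩🟩🟩🟩🟩🟦⬜🟫⬜
🟦🟫🔴⬜🟫🟦🟩⬜🟩⬜
🟩🟩🟩🟦⬛🟫⬜🟩🟩🟩
⬜⬜🟩⬛🟩⬜🟩🟫🟫🟦
❓❓⬜⬜🟩⬜🟫🟩⬜❓
❓❓⬜🟫⬛🟩🟫⬛❓❓


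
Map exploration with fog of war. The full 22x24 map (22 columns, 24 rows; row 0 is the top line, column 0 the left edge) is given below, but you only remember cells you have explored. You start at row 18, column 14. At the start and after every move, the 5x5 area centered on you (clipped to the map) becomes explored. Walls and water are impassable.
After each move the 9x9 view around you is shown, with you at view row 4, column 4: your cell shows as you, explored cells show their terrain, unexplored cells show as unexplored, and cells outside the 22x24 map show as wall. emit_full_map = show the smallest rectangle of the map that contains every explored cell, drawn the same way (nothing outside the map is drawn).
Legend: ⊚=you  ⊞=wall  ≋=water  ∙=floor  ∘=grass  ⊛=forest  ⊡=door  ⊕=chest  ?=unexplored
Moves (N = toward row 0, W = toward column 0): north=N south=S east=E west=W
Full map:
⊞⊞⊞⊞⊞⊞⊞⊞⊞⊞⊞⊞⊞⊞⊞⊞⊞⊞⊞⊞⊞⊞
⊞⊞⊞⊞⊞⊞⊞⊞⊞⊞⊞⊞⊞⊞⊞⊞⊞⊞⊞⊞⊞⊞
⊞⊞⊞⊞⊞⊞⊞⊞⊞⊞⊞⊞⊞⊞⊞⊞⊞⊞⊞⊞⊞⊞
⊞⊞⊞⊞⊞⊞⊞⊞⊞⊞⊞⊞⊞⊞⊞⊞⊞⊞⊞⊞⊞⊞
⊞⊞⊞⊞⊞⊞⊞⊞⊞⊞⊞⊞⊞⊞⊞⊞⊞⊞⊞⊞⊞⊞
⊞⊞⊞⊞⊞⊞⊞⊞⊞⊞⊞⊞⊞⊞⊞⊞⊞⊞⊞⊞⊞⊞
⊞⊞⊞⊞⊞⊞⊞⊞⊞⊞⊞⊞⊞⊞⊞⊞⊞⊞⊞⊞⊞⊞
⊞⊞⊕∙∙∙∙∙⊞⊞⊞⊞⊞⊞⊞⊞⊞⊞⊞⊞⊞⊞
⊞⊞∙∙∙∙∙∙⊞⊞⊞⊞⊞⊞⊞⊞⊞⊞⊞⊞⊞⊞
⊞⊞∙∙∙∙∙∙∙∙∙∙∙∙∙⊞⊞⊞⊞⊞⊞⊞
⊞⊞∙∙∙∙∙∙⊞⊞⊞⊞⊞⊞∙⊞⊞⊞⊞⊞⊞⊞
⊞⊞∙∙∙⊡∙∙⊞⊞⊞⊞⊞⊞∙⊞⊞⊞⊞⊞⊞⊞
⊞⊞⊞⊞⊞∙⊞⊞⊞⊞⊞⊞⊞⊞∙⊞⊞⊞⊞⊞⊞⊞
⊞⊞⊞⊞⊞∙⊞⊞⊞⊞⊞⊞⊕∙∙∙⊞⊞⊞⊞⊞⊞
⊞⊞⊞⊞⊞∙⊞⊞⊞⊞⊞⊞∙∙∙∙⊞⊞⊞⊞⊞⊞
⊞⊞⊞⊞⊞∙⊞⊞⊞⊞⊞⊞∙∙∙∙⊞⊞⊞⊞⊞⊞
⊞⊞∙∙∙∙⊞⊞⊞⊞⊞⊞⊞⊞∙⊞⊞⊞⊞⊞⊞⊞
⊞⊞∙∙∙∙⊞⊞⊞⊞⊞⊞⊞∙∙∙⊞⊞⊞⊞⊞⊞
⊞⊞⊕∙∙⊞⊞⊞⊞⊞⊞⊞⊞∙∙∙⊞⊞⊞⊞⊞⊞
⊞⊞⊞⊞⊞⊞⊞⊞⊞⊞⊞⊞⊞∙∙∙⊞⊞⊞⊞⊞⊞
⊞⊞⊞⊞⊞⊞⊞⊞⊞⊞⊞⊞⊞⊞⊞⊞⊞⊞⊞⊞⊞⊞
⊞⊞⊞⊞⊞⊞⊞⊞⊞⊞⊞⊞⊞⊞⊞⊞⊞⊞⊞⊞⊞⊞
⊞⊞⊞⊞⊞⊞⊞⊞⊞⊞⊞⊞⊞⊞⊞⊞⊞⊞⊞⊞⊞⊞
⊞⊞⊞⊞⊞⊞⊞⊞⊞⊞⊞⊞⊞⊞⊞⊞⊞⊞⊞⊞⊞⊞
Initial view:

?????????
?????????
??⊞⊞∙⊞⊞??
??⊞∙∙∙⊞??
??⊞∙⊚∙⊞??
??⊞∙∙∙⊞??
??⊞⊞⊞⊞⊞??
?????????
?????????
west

?????????
?????????
??⊞⊞⊞∙⊞⊞?
??⊞⊞∙∙∙⊞?
??⊞⊞⊚∙∙⊞?
??⊞⊞∙∙∙⊞?
??⊞⊞⊞⊞⊞⊞?
?????????
?????????

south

?????????
??⊞⊞⊞∙⊞⊞?
??⊞⊞∙∙∙⊞?
??⊞⊞∙∙∙⊞?
??⊞⊞⊚∙∙⊞?
??⊞⊞⊞⊞⊞⊞?
??⊞⊞⊞⊞⊞??
?????????
?????????

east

?????????
?⊞⊞⊞∙⊞⊞??
?⊞⊞∙∙∙⊞??
?⊞⊞∙∙∙⊞??
?⊞⊞∙⊚∙⊞??
?⊞⊞⊞⊞⊞⊞??
?⊞⊞⊞⊞⊞⊞??
?????????
?????????

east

?????????
⊞⊞⊞∙⊞⊞???
⊞⊞∙∙∙⊞⊞??
⊞⊞∙∙∙⊞⊞??
⊞⊞∙∙⊚⊞⊞??
⊞⊞⊞⊞⊞⊞⊞??
⊞⊞⊞⊞⊞⊞⊞??
?????????
?????????

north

?????????
?????????
⊞⊞⊞∙⊞⊞⊞??
⊞⊞∙∙∙⊞⊞??
⊞⊞∙∙⊚⊞⊞??
⊞⊞∙∙∙⊞⊞??
⊞⊞⊞⊞⊞⊞⊞??
⊞⊞⊞⊞⊞⊞⊞??
?????????

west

?????????
?????????
?⊞⊞⊞∙⊞⊞⊞?
?⊞⊞∙∙∙⊞⊞?
?⊞⊞∙⊚∙⊞⊞?
?⊞⊞∙∙∙⊞⊞?
?⊞⊞⊞⊞⊞⊞⊞?
?⊞⊞⊞⊞⊞⊞⊞?
?????????

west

?????????
?????????
??⊞⊞⊞∙⊞⊞⊞
??⊞⊞∙∙∙⊞⊞
??⊞⊞⊚∙∙⊞⊞
??⊞⊞∙∙∙⊞⊞
??⊞⊞⊞⊞⊞⊞⊞
??⊞⊞⊞⊞⊞⊞⊞
?????????

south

?????????
??⊞⊞⊞∙⊞⊞⊞
??⊞⊞∙∙∙⊞⊞
??⊞⊞∙∙∙⊞⊞
??⊞⊞⊚∙∙⊞⊞
??⊞⊞⊞⊞⊞⊞⊞
??⊞⊞⊞⊞⊞⊞⊞
?????????
?????????

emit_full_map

⊞⊞⊞∙⊞⊞⊞
⊞⊞∙∙∙⊞⊞
⊞⊞∙∙∙⊞⊞
⊞⊞⊚∙∙⊞⊞
⊞⊞⊞⊞⊞⊞⊞
⊞⊞⊞⊞⊞⊞⊞

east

?????????
?⊞⊞⊞∙⊞⊞⊞?
?⊞⊞∙∙∙⊞⊞?
?⊞⊞∙∙∙⊞⊞?
?⊞⊞∙⊚∙⊞⊞?
?⊞⊞⊞⊞⊞⊞⊞?
?⊞⊞⊞⊞⊞⊞⊞?
?????????
?????????

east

?????????
⊞⊞⊞∙⊞⊞⊞??
⊞⊞∙∙∙⊞⊞??
⊞⊞∙∙∙⊞⊞??
⊞⊞∙∙⊚⊞⊞??
⊞⊞⊞⊞⊞⊞⊞??
⊞⊞⊞⊞⊞⊞⊞??
?????????
?????????

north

?????????
?????????
⊞⊞⊞∙⊞⊞⊞??
⊞⊞∙∙∙⊞⊞??
⊞⊞∙∙⊚⊞⊞??
⊞⊞∙∙∙⊞⊞??
⊞⊞⊞⊞⊞⊞⊞??
⊞⊞⊞⊞⊞⊞⊞??
?????????

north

?????????
?????????
??∙∙∙⊞⊞??
⊞⊞⊞∙⊞⊞⊞??
⊞⊞∙∙⊚⊞⊞??
⊞⊞∙∙∙⊞⊞??
⊞⊞∙∙∙⊞⊞??
⊞⊞⊞⊞⊞⊞⊞??
⊞⊞⊞⊞⊞⊞⊞??

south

?????????
??∙∙∙⊞⊞??
⊞⊞⊞∙⊞⊞⊞??
⊞⊞∙∙∙⊞⊞??
⊞⊞∙∙⊚⊞⊞??
⊞⊞∙∙∙⊞⊞??
⊞⊞⊞⊞⊞⊞⊞??
⊞⊞⊞⊞⊞⊞⊞??
?????????

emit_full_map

??∙∙∙⊞⊞
⊞⊞⊞∙⊞⊞⊞
⊞⊞∙∙∙⊞⊞
⊞⊞∙∙⊚⊞⊞
⊞⊞∙∙∙⊞⊞
⊞⊞⊞⊞⊞⊞⊞
⊞⊞⊞⊞⊞⊞⊞

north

?????????
?????????
??∙∙∙⊞⊞??
⊞⊞⊞∙⊞⊞⊞??
⊞⊞∙∙⊚⊞⊞??
⊞⊞∙∙∙⊞⊞??
⊞⊞∙∙∙⊞⊞??
⊞⊞⊞⊞⊞⊞⊞??
⊞⊞⊞⊞⊞⊞⊞??

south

?????????
??∙∙∙⊞⊞??
⊞⊞⊞∙⊞⊞⊞??
⊞⊞∙∙∙⊞⊞??
⊞⊞∙∙⊚⊞⊞??
⊞⊞∙∙∙⊞⊞??
⊞⊞⊞⊞⊞⊞⊞??
⊞⊞⊞⊞⊞⊞⊞??
?????????

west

?????????
???∙∙∙⊞⊞?
?⊞⊞⊞∙⊞⊞⊞?
?⊞⊞∙∙∙⊞⊞?
?⊞⊞∙⊚∙⊞⊞?
?⊞⊞∙∙∙⊞⊞?
?⊞⊞⊞⊞⊞⊞⊞?
?⊞⊞⊞⊞⊞⊞⊞?
?????????

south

???∙∙∙⊞⊞?
?⊞⊞⊞∙⊞⊞⊞?
?⊞⊞∙∙∙⊞⊞?
?⊞⊞∙∙∙⊞⊞?
?⊞⊞∙⊚∙⊞⊞?
?⊞⊞⊞⊞⊞⊞⊞?
?⊞⊞⊞⊞⊞⊞⊞?
?????????
?????????

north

?????????
???∙∙∙⊞⊞?
?⊞⊞⊞∙⊞⊞⊞?
?⊞⊞∙∙∙⊞⊞?
?⊞⊞∙⊚∙⊞⊞?
?⊞⊞∙∙∙⊞⊞?
?⊞⊞⊞⊞⊞⊞⊞?
?⊞⊞⊞⊞⊞⊞⊞?
?????????

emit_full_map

??∙∙∙⊞⊞
⊞⊞⊞∙⊞⊞⊞
⊞⊞∙∙∙⊞⊞
⊞⊞∙⊚∙⊞⊞
⊞⊞∙∙∙⊞⊞
⊞⊞⊞⊞⊞⊞⊞
⊞⊞⊞⊞⊞⊞⊞

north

?????????
?????????
??∙∙∙∙⊞⊞?
?⊞⊞⊞∙⊞⊞⊞?
?⊞⊞∙⊚∙⊞⊞?
?⊞⊞∙∙∙⊞⊞?
?⊞⊞∙∙∙⊞⊞?
?⊞⊞⊞⊞⊞⊞⊞?
?⊞⊞⊞⊞⊞⊞⊞?

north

?????????
?????????
??∙∙∙∙⊞??
??∙∙∙∙⊞⊞?
?⊞⊞⊞⊚⊞⊞⊞?
?⊞⊞∙∙∙⊞⊞?
?⊞⊞∙∙∙⊞⊞?
?⊞⊞∙∙∙⊞⊞?
?⊞⊞⊞⊞⊞⊞⊞?

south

?????????
??∙∙∙∙⊞??
??∙∙∙∙⊞⊞?
?⊞⊞⊞∙⊞⊞⊞?
?⊞⊞∙⊚∙⊞⊞?
?⊞⊞∙∙∙⊞⊞?
?⊞⊞∙∙∙⊞⊞?
?⊞⊞⊞⊞⊞⊞⊞?
?⊞⊞⊞⊞⊞⊞⊞?

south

??∙∙∙∙⊞??
??∙∙∙∙⊞⊞?
?⊞⊞⊞∙⊞⊞⊞?
?⊞⊞∙∙∙⊞⊞?
?⊞⊞∙⊚∙⊞⊞?
?⊞⊞∙∙∙⊞⊞?
?⊞⊞⊞⊞⊞⊞⊞?
?⊞⊞⊞⊞⊞⊞⊞?
?????????

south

??∙∙∙∙⊞⊞?
?⊞⊞⊞∙⊞⊞⊞?
?⊞⊞∙∙∙⊞⊞?
?⊞⊞∙∙∙⊞⊞?
?⊞⊞∙⊚∙⊞⊞?
?⊞⊞⊞⊞⊞⊞⊞?
?⊞⊞⊞⊞⊞⊞⊞?
?????????
?????????

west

???∙∙∙∙⊞⊞
??⊞⊞⊞∙⊞⊞⊞
??⊞⊞∙∙∙⊞⊞
??⊞⊞∙∙∙⊞⊞
??⊞⊞⊚∙∙⊞⊞
??⊞⊞⊞⊞⊞⊞⊞
??⊞⊞⊞⊞⊞⊞⊞
?????????
?????????

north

???∙∙∙∙⊞?
???∙∙∙∙⊞⊞
??⊞⊞⊞∙⊞⊞⊞
??⊞⊞∙∙∙⊞⊞
??⊞⊞⊚∙∙⊞⊞
??⊞⊞∙∙∙⊞⊞
??⊞⊞⊞⊞⊞⊞⊞
??⊞⊞⊞⊞⊞⊞⊞
?????????

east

??∙∙∙∙⊞??
??∙∙∙∙⊞⊞?
?⊞⊞⊞∙⊞⊞⊞?
?⊞⊞∙∙∙⊞⊞?
?⊞⊞∙⊚∙⊞⊞?
?⊞⊞∙∙∙⊞⊞?
?⊞⊞⊞⊞⊞⊞⊞?
?⊞⊞⊞⊞⊞⊞⊞?
?????????

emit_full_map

?∙∙∙∙⊞?
?∙∙∙∙⊞⊞
⊞⊞⊞∙⊞⊞⊞
⊞⊞∙∙∙⊞⊞
⊞⊞∙⊚∙⊞⊞
⊞⊞∙∙∙⊞⊞
⊞⊞⊞⊞⊞⊞⊞
⊞⊞⊞⊞⊞⊞⊞

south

??∙∙∙∙⊞⊞?
?⊞⊞⊞∙⊞⊞⊞?
?⊞⊞∙∙∙⊞⊞?
?⊞⊞∙∙∙⊞⊞?
?⊞⊞∙⊚∙⊞⊞?
?⊞⊞⊞⊞⊞⊞⊞?
?⊞⊞⊞⊞⊞⊞⊞?
?????????
?????????

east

?∙∙∙∙⊞⊞??
⊞⊞⊞∙⊞⊞⊞??
⊞⊞∙∙∙⊞⊞??
⊞⊞∙∙∙⊞⊞??
⊞⊞∙∙⊚⊞⊞??
⊞⊞⊞⊞⊞⊞⊞??
⊞⊞⊞⊞⊞⊞⊞??
?????????
?????????

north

?∙∙∙∙⊞???
?∙∙∙∙⊞⊞??
⊞⊞⊞∙⊞⊞⊞??
⊞⊞∙∙∙⊞⊞??
⊞⊞∙∙⊚⊞⊞??
⊞⊞∙∙∙⊞⊞??
⊞⊞⊞⊞⊞⊞⊞??
⊞⊞⊞⊞⊞⊞⊞??
?????????


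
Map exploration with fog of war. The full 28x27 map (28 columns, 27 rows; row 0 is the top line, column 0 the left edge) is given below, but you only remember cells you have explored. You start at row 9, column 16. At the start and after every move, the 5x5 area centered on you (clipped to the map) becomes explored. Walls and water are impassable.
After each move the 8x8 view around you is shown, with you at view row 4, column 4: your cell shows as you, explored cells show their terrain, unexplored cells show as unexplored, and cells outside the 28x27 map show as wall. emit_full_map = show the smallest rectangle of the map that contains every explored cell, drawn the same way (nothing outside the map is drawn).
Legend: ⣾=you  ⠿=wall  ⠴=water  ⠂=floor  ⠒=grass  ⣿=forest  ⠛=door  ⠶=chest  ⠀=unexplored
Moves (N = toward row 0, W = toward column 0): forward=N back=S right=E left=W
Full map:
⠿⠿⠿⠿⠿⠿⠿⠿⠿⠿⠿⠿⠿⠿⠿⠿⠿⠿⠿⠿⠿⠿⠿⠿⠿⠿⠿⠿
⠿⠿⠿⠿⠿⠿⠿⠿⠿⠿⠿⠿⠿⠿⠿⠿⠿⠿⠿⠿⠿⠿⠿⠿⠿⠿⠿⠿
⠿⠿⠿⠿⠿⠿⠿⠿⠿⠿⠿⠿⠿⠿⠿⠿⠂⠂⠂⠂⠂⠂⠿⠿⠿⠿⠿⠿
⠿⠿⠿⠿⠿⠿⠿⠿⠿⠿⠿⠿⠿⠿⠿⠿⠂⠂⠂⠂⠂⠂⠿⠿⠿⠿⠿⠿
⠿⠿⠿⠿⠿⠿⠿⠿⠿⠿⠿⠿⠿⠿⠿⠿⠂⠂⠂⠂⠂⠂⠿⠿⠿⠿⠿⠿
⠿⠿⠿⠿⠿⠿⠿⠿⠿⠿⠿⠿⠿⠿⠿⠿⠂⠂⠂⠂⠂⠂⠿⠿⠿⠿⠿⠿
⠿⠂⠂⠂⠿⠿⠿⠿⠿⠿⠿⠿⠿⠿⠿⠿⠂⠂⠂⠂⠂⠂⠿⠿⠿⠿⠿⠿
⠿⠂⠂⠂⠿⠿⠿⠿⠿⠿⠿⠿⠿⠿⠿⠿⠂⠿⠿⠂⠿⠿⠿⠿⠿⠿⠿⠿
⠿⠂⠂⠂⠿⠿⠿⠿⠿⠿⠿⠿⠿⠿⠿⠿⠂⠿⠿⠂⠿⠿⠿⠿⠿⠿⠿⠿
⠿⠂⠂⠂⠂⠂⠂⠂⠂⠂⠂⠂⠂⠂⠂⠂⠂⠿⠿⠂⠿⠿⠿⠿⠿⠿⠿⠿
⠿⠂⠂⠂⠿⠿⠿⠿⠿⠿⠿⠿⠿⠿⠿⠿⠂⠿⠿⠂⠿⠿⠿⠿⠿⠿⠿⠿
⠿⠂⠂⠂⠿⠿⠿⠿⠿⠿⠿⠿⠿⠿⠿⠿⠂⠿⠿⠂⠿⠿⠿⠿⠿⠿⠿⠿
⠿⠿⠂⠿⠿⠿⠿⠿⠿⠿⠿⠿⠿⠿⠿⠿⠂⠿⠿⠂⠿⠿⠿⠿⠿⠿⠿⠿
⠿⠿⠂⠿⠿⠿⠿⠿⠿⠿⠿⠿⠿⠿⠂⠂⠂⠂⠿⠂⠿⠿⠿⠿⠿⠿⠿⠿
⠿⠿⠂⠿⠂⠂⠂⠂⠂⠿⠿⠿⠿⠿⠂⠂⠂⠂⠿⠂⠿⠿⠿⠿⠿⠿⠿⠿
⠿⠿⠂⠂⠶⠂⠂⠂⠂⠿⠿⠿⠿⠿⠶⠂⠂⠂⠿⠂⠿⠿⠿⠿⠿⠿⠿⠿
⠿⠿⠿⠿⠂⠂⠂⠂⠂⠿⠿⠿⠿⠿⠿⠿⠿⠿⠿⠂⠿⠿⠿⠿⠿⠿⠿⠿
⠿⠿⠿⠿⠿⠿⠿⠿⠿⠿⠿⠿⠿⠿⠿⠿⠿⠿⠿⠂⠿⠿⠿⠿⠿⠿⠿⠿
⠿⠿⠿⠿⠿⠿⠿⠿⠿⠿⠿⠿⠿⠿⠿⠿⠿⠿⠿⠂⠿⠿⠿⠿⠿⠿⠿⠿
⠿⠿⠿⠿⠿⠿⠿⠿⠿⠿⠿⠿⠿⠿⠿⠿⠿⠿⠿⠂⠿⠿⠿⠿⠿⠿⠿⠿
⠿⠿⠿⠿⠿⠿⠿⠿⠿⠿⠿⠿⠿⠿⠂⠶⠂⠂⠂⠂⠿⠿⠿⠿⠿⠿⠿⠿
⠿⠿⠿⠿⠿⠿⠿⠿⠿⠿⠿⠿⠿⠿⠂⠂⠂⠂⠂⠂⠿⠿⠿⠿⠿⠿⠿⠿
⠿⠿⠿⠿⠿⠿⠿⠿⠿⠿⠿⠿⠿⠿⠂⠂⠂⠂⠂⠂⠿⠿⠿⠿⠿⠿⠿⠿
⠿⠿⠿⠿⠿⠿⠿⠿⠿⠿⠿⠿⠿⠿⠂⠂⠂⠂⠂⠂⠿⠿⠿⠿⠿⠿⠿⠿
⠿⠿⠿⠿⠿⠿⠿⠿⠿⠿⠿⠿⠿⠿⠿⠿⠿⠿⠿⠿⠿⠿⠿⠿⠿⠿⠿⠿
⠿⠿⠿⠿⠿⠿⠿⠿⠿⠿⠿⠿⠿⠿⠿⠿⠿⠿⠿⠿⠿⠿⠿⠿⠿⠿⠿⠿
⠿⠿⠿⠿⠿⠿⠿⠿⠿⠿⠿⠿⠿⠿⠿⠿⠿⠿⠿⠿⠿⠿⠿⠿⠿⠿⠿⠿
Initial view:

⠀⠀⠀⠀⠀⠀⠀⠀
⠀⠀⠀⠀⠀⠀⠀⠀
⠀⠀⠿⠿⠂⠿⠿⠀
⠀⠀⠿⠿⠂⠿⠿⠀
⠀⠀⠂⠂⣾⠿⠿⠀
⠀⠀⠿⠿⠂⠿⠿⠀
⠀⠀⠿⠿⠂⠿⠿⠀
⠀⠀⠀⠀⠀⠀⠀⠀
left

⠀⠀⠀⠀⠀⠀⠀⠀
⠀⠀⠀⠀⠀⠀⠀⠀
⠀⠀⠿⠿⠿⠂⠿⠿
⠀⠀⠿⠿⠿⠂⠿⠿
⠀⠀⠂⠂⣾⠂⠿⠿
⠀⠀⠿⠿⠿⠂⠿⠿
⠀⠀⠿⠿⠿⠂⠿⠿
⠀⠀⠀⠀⠀⠀⠀⠀

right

⠀⠀⠀⠀⠀⠀⠀⠀
⠀⠀⠀⠀⠀⠀⠀⠀
⠀⠿⠿⠿⠂⠿⠿⠀
⠀⠿⠿⠿⠂⠿⠿⠀
⠀⠂⠂⠂⣾⠿⠿⠀
⠀⠿⠿⠿⠂⠿⠿⠀
⠀⠿⠿⠿⠂⠿⠿⠀
⠀⠀⠀⠀⠀⠀⠀⠀

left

⠀⠀⠀⠀⠀⠀⠀⠀
⠀⠀⠀⠀⠀⠀⠀⠀
⠀⠀⠿⠿⠿⠂⠿⠿
⠀⠀⠿⠿⠿⠂⠿⠿
⠀⠀⠂⠂⣾⠂⠿⠿
⠀⠀⠿⠿⠿⠂⠿⠿
⠀⠀⠿⠿⠿⠂⠿⠿
⠀⠀⠀⠀⠀⠀⠀⠀

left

⠀⠀⠀⠀⠀⠀⠀⠀
⠀⠀⠀⠀⠀⠀⠀⠀
⠀⠀⠿⠿⠿⠿⠂⠿
⠀⠀⠿⠿⠿⠿⠂⠿
⠀⠀⠂⠂⣾⠂⠂⠿
⠀⠀⠿⠿⠿⠿⠂⠿
⠀⠀⠿⠿⠿⠿⠂⠿
⠀⠀⠀⠀⠀⠀⠀⠀

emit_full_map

⠿⠿⠿⠿⠂⠿⠿
⠿⠿⠿⠿⠂⠿⠿
⠂⠂⣾⠂⠂⠿⠿
⠿⠿⠿⠿⠂⠿⠿
⠿⠿⠿⠿⠂⠿⠿

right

⠀⠀⠀⠀⠀⠀⠀⠀
⠀⠀⠀⠀⠀⠀⠀⠀
⠀⠿⠿⠿⠿⠂⠿⠿
⠀⠿⠿⠿⠿⠂⠿⠿
⠀⠂⠂⠂⣾⠂⠿⠿
⠀⠿⠿⠿⠿⠂⠿⠿
⠀⠿⠿⠿⠿⠂⠿⠿
⠀⠀⠀⠀⠀⠀⠀⠀

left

⠀⠀⠀⠀⠀⠀⠀⠀
⠀⠀⠀⠀⠀⠀⠀⠀
⠀⠀⠿⠿⠿⠿⠂⠿
⠀⠀⠿⠿⠿⠿⠂⠿
⠀⠀⠂⠂⣾⠂⠂⠿
⠀⠀⠿⠿⠿⠿⠂⠿
⠀⠀⠿⠿⠿⠿⠂⠿
⠀⠀⠀⠀⠀⠀⠀⠀

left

⠀⠀⠀⠀⠀⠀⠀⠀
⠀⠀⠀⠀⠀⠀⠀⠀
⠀⠀⠿⠿⠿⠿⠿⠂
⠀⠀⠿⠿⠿⠿⠿⠂
⠀⠀⠂⠂⣾⠂⠂⠂
⠀⠀⠿⠿⠿⠿⠿⠂
⠀⠀⠿⠿⠿⠿⠿⠂
⠀⠀⠀⠀⠀⠀⠀⠀

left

⠀⠀⠀⠀⠀⠀⠀⠀
⠀⠀⠀⠀⠀⠀⠀⠀
⠀⠀⠿⠿⠿⠿⠿⠿
⠀⠀⠿⠿⠿⠿⠿⠿
⠀⠀⠂⠂⣾⠂⠂⠂
⠀⠀⠿⠿⠿⠿⠿⠿
⠀⠀⠿⠿⠿⠿⠿⠿
⠀⠀⠀⠀⠀⠀⠀⠀

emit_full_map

⠿⠿⠿⠿⠿⠿⠂⠿⠿
⠿⠿⠿⠿⠿⠿⠂⠿⠿
⠂⠂⣾⠂⠂⠂⠂⠿⠿
⠿⠿⠿⠿⠿⠿⠂⠿⠿
⠿⠿⠿⠿⠿⠿⠂⠿⠿

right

⠀⠀⠀⠀⠀⠀⠀⠀
⠀⠀⠀⠀⠀⠀⠀⠀
⠀⠿⠿⠿⠿⠿⠿⠂
⠀⠿⠿⠿⠿⠿⠿⠂
⠀⠂⠂⠂⣾⠂⠂⠂
⠀⠿⠿⠿⠿⠿⠿⠂
⠀⠿⠿⠿⠿⠿⠿⠂
⠀⠀⠀⠀⠀⠀⠀⠀

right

⠀⠀⠀⠀⠀⠀⠀⠀
⠀⠀⠀⠀⠀⠀⠀⠀
⠿⠿⠿⠿⠿⠿⠂⠿
⠿⠿⠿⠿⠿⠿⠂⠿
⠂⠂⠂⠂⣾⠂⠂⠿
⠿⠿⠿⠿⠿⠿⠂⠿
⠿⠿⠿⠿⠿⠿⠂⠿
⠀⠀⠀⠀⠀⠀⠀⠀

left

⠀⠀⠀⠀⠀⠀⠀⠀
⠀⠀⠀⠀⠀⠀⠀⠀
⠀⠿⠿⠿⠿⠿⠿⠂
⠀⠿⠿⠿⠿⠿⠿⠂
⠀⠂⠂⠂⣾⠂⠂⠂
⠀⠿⠿⠿⠿⠿⠿⠂
⠀⠿⠿⠿⠿⠿⠿⠂
⠀⠀⠀⠀⠀⠀⠀⠀

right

⠀⠀⠀⠀⠀⠀⠀⠀
⠀⠀⠀⠀⠀⠀⠀⠀
⠿⠿⠿⠿⠿⠿⠂⠿
⠿⠿⠿⠿⠿⠿⠂⠿
⠂⠂⠂⠂⣾⠂⠂⠿
⠿⠿⠿⠿⠿⠿⠂⠿
⠿⠿⠿⠿⠿⠿⠂⠿
⠀⠀⠀⠀⠀⠀⠀⠀


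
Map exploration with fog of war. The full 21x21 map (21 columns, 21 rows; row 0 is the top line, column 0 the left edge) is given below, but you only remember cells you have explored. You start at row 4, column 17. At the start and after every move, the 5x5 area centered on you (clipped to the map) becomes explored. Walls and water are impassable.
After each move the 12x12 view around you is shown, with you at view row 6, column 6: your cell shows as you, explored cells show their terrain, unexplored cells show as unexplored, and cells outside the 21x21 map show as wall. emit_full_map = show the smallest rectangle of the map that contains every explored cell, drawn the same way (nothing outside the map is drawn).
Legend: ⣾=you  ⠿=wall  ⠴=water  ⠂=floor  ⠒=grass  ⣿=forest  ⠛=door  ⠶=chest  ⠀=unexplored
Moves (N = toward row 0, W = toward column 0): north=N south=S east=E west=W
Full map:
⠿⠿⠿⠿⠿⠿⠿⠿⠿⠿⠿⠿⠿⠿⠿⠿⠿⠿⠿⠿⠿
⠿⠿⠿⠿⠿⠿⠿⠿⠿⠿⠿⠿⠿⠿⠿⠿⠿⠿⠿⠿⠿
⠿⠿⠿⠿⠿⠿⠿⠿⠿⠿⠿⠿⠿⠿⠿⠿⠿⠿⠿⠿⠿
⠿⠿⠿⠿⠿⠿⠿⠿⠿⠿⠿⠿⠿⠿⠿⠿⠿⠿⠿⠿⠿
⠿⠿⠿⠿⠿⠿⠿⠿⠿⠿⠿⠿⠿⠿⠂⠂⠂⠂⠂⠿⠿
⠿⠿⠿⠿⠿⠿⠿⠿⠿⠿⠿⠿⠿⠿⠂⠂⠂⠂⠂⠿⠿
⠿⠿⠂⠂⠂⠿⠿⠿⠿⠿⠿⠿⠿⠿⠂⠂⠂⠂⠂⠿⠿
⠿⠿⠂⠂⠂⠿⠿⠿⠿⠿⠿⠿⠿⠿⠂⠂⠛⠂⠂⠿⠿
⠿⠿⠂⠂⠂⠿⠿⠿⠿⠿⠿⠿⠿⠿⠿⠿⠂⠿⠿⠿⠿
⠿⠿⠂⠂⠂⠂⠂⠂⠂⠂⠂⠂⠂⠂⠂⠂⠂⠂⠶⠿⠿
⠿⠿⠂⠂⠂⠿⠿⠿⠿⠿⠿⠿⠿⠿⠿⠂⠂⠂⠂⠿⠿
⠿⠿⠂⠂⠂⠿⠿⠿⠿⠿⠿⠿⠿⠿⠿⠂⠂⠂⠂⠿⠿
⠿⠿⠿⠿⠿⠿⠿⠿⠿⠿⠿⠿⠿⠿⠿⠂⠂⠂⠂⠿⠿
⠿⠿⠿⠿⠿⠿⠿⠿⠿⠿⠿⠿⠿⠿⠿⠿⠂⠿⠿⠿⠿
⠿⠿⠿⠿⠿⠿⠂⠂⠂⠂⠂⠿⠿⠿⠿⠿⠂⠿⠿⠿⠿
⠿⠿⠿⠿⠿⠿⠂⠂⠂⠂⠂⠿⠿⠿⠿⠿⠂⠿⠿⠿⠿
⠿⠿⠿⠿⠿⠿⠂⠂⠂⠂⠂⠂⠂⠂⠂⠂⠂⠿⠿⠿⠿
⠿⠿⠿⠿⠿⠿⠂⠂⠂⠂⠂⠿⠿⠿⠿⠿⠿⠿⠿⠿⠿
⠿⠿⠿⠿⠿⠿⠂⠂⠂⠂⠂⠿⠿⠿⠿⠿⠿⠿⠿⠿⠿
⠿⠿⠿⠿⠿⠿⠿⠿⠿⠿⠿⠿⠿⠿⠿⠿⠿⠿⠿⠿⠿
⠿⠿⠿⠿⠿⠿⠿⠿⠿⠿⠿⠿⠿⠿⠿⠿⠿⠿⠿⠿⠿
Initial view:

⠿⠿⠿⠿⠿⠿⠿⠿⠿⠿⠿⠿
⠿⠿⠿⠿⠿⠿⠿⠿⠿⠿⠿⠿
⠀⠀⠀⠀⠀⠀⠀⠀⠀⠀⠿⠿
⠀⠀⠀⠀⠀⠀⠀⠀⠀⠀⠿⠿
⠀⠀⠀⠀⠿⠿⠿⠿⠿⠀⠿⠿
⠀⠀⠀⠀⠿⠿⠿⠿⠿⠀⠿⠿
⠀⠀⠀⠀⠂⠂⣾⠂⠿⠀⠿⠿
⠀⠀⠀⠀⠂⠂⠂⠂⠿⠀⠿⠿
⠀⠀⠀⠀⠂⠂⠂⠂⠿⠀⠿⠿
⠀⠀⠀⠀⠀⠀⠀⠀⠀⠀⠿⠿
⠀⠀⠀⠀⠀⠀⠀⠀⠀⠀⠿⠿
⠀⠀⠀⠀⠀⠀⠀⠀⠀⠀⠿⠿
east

⠿⠿⠿⠿⠿⠿⠿⠿⠿⠿⠿⠿
⠿⠿⠿⠿⠿⠿⠿⠿⠿⠿⠿⠿
⠀⠀⠀⠀⠀⠀⠀⠀⠀⠿⠿⠿
⠀⠀⠀⠀⠀⠀⠀⠀⠀⠿⠿⠿
⠀⠀⠀⠿⠿⠿⠿⠿⠿⠿⠿⠿
⠀⠀⠀⠿⠿⠿⠿⠿⠿⠿⠿⠿
⠀⠀⠀⠂⠂⠂⣾⠿⠿⠿⠿⠿
⠀⠀⠀⠂⠂⠂⠂⠿⠿⠿⠿⠿
⠀⠀⠀⠂⠂⠂⠂⠿⠿⠿⠿⠿
⠀⠀⠀⠀⠀⠀⠀⠀⠀⠿⠿⠿
⠀⠀⠀⠀⠀⠀⠀⠀⠀⠿⠿⠿
⠀⠀⠀⠀⠀⠀⠀⠀⠀⠿⠿⠿

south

⠿⠿⠿⠿⠿⠿⠿⠿⠿⠿⠿⠿
⠀⠀⠀⠀⠀⠀⠀⠀⠀⠿⠿⠿
⠀⠀⠀⠀⠀⠀⠀⠀⠀⠿⠿⠿
⠀⠀⠀⠿⠿⠿⠿⠿⠿⠿⠿⠿
⠀⠀⠀⠿⠿⠿⠿⠿⠿⠿⠿⠿
⠀⠀⠀⠂⠂⠂⠂⠿⠿⠿⠿⠿
⠀⠀⠀⠂⠂⠂⣾⠿⠿⠿⠿⠿
⠀⠀⠀⠂⠂⠂⠂⠿⠿⠿⠿⠿
⠀⠀⠀⠀⠛⠂⠂⠿⠿⠿⠿⠿
⠀⠀⠀⠀⠀⠀⠀⠀⠀⠿⠿⠿
⠀⠀⠀⠀⠀⠀⠀⠀⠀⠿⠿⠿
⠀⠀⠀⠀⠀⠀⠀⠀⠀⠿⠿⠿

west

⠿⠿⠿⠿⠿⠿⠿⠿⠿⠿⠿⠿
⠀⠀⠀⠀⠀⠀⠀⠀⠀⠀⠿⠿
⠀⠀⠀⠀⠀⠀⠀⠀⠀⠀⠿⠿
⠀⠀⠀⠀⠿⠿⠿⠿⠿⠿⠿⠿
⠀⠀⠀⠀⠿⠿⠿⠿⠿⠿⠿⠿
⠀⠀⠀⠀⠂⠂⠂⠂⠿⠿⠿⠿
⠀⠀⠀⠀⠂⠂⣾⠂⠿⠿⠿⠿
⠀⠀⠀⠀⠂⠂⠂⠂⠿⠿⠿⠿
⠀⠀⠀⠀⠂⠛⠂⠂⠿⠿⠿⠿
⠀⠀⠀⠀⠀⠀⠀⠀⠀⠀⠿⠿
⠀⠀⠀⠀⠀⠀⠀⠀⠀⠀⠿⠿
⠀⠀⠀⠀⠀⠀⠀⠀⠀⠀⠿⠿

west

⠿⠿⠿⠿⠿⠿⠿⠿⠿⠿⠿⠿
⠀⠀⠀⠀⠀⠀⠀⠀⠀⠀⠀⠿
⠀⠀⠀⠀⠀⠀⠀⠀⠀⠀⠀⠿
⠀⠀⠀⠀⠀⠿⠿⠿⠿⠿⠿⠿
⠀⠀⠀⠀⠿⠿⠿⠿⠿⠿⠿⠿
⠀⠀⠀⠀⠂⠂⠂⠂⠂⠿⠿⠿
⠀⠀⠀⠀⠂⠂⣾⠂⠂⠿⠿⠿
⠀⠀⠀⠀⠂⠂⠂⠂⠂⠿⠿⠿
⠀⠀⠀⠀⠂⠂⠛⠂⠂⠿⠿⠿
⠀⠀⠀⠀⠀⠀⠀⠀⠀⠀⠀⠿
⠀⠀⠀⠀⠀⠀⠀⠀⠀⠀⠀⠿
⠀⠀⠀⠀⠀⠀⠀⠀⠀⠀⠀⠿

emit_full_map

⠀⠿⠿⠿⠿⠿⠿
⠿⠿⠿⠿⠿⠿⠿
⠂⠂⠂⠂⠂⠿⠿
⠂⠂⣾⠂⠂⠿⠿
⠂⠂⠂⠂⠂⠿⠿
⠂⠂⠛⠂⠂⠿⠿

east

⠿⠿⠿⠿⠿⠿⠿⠿⠿⠿⠿⠿
⠀⠀⠀⠀⠀⠀⠀⠀⠀⠀⠿⠿
⠀⠀⠀⠀⠀⠀⠀⠀⠀⠀⠿⠿
⠀⠀⠀⠀⠿⠿⠿⠿⠿⠿⠿⠿
⠀⠀⠀⠿⠿⠿⠿⠿⠿⠿⠿⠿
⠀⠀⠀⠂⠂⠂⠂⠂⠿⠿⠿⠿
⠀⠀⠀⠂⠂⠂⣾⠂⠿⠿⠿⠿
⠀⠀⠀⠂⠂⠂⠂⠂⠿⠿⠿⠿
⠀⠀⠀⠂⠂⠛⠂⠂⠿⠿⠿⠿
⠀⠀⠀⠀⠀⠀⠀⠀⠀⠀⠿⠿
⠀⠀⠀⠀⠀⠀⠀⠀⠀⠀⠿⠿
⠀⠀⠀⠀⠀⠀⠀⠀⠀⠀⠿⠿

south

⠀⠀⠀⠀⠀⠀⠀⠀⠀⠀⠿⠿
⠀⠀⠀⠀⠀⠀⠀⠀⠀⠀⠿⠿
⠀⠀⠀⠀⠿⠿⠿⠿⠿⠿⠿⠿
⠀⠀⠀⠿⠿⠿⠿⠿⠿⠿⠿⠿
⠀⠀⠀⠂⠂⠂⠂⠂⠿⠿⠿⠿
⠀⠀⠀⠂⠂⠂⠂⠂⠿⠿⠿⠿
⠀⠀⠀⠂⠂⠂⣾⠂⠿⠿⠿⠿
⠀⠀⠀⠂⠂⠛⠂⠂⠿⠿⠿⠿
⠀⠀⠀⠀⠿⠂⠿⠿⠿⠀⠿⠿
⠀⠀⠀⠀⠀⠀⠀⠀⠀⠀⠿⠿
⠀⠀⠀⠀⠀⠀⠀⠀⠀⠀⠿⠿
⠀⠀⠀⠀⠀⠀⠀⠀⠀⠀⠿⠿

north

⠿⠿⠿⠿⠿⠿⠿⠿⠿⠿⠿⠿
⠀⠀⠀⠀⠀⠀⠀⠀⠀⠀⠿⠿
⠀⠀⠀⠀⠀⠀⠀⠀⠀⠀⠿⠿
⠀⠀⠀⠀⠿⠿⠿⠿⠿⠿⠿⠿
⠀⠀⠀⠿⠿⠿⠿⠿⠿⠿⠿⠿
⠀⠀⠀⠂⠂⠂⠂⠂⠿⠿⠿⠿
⠀⠀⠀⠂⠂⠂⣾⠂⠿⠿⠿⠿
⠀⠀⠀⠂⠂⠂⠂⠂⠿⠿⠿⠿
⠀⠀⠀⠂⠂⠛⠂⠂⠿⠿⠿⠿
⠀⠀⠀⠀⠿⠂⠿⠿⠿⠀⠿⠿
⠀⠀⠀⠀⠀⠀⠀⠀⠀⠀⠿⠿
⠀⠀⠀⠀⠀⠀⠀⠀⠀⠀⠿⠿

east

⠿⠿⠿⠿⠿⠿⠿⠿⠿⠿⠿⠿
⠀⠀⠀⠀⠀⠀⠀⠀⠀⠿⠿⠿
⠀⠀⠀⠀⠀⠀⠀⠀⠀⠿⠿⠿
⠀⠀⠀⠿⠿⠿⠿⠿⠿⠿⠿⠿
⠀⠀⠿⠿⠿⠿⠿⠿⠿⠿⠿⠿
⠀⠀⠂⠂⠂⠂⠂⠿⠿⠿⠿⠿
⠀⠀⠂⠂⠂⠂⣾⠿⠿⠿⠿⠿
⠀⠀⠂⠂⠂⠂⠂⠿⠿⠿⠿⠿
⠀⠀⠂⠂⠛⠂⠂⠿⠿⠿⠿⠿
⠀⠀⠀⠿⠂⠿⠿⠿⠀⠿⠿⠿
⠀⠀⠀⠀⠀⠀⠀⠀⠀⠿⠿⠿
⠀⠀⠀⠀⠀⠀⠀⠀⠀⠿⠿⠿

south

⠀⠀⠀⠀⠀⠀⠀⠀⠀⠿⠿⠿
⠀⠀⠀⠀⠀⠀⠀⠀⠀⠿⠿⠿
⠀⠀⠀⠿⠿⠿⠿⠿⠿⠿⠿⠿
⠀⠀⠿⠿⠿⠿⠿⠿⠿⠿⠿⠿
⠀⠀⠂⠂⠂⠂⠂⠿⠿⠿⠿⠿
⠀⠀⠂⠂⠂⠂⠂⠿⠿⠿⠿⠿
⠀⠀⠂⠂⠂⠂⣾⠿⠿⠿⠿⠿
⠀⠀⠂⠂⠛⠂⠂⠿⠿⠿⠿⠿
⠀⠀⠀⠿⠂⠿⠿⠿⠿⠿⠿⠿
⠀⠀⠀⠀⠀⠀⠀⠀⠀⠿⠿⠿
⠀⠀⠀⠀⠀⠀⠀⠀⠀⠿⠿⠿
⠀⠀⠀⠀⠀⠀⠀⠀⠀⠿⠿⠿

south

⠀⠀⠀⠀⠀⠀⠀⠀⠀⠿⠿⠿
⠀⠀⠀⠿⠿⠿⠿⠿⠿⠿⠿⠿
⠀⠀⠿⠿⠿⠿⠿⠿⠿⠿⠿⠿
⠀⠀⠂⠂⠂⠂⠂⠿⠿⠿⠿⠿
⠀⠀⠂⠂⠂⠂⠂⠿⠿⠿⠿⠿
⠀⠀⠂⠂⠂⠂⠂⠿⠿⠿⠿⠿
⠀⠀⠂⠂⠛⠂⣾⠿⠿⠿⠿⠿
⠀⠀⠀⠿⠂⠿⠿⠿⠿⠿⠿⠿
⠀⠀⠀⠀⠂⠂⠶⠿⠿⠿⠿⠿
⠀⠀⠀⠀⠀⠀⠀⠀⠀⠿⠿⠿
⠀⠀⠀⠀⠀⠀⠀⠀⠀⠿⠿⠿
⠀⠀⠀⠀⠀⠀⠀⠀⠀⠿⠿⠿

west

⠀⠀⠀⠀⠀⠀⠀⠀⠀⠀⠿⠿
⠀⠀⠀⠀⠿⠿⠿⠿⠿⠿⠿⠿
⠀⠀⠀⠿⠿⠿⠿⠿⠿⠿⠿⠿
⠀⠀⠀⠂⠂⠂⠂⠂⠿⠿⠿⠿
⠀⠀⠀⠂⠂⠂⠂⠂⠿⠿⠿⠿
⠀⠀⠀⠂⠂⠂⠂⠂⠿⠿⠿⠿
⠀⠀⠀⠂⠂⠛⣾⠂⠿⠿⠿⠿
⠀⠀⠀⠀⠿⠂⠿⠿⠿⠿⠿⠿
⠀⠀⠀⠀⠂⠂⠂⠶⠿⠿⠿⠿
⠀⠀⠀⠀⠀⠀⠀⠀⠀⠀⠿⠿
⠀⠀⠀⠀⠀⠀⠀⠀⠀⠀⠿⠿
⠀⠀⠀⠀⠀⠀⠀⠀⠀⠀⠿⠿

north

⠀⠀⠀⠀⠀⠀⠀⠀⠀⠀⠿⠿
⠀⠀⠀⠀⠀⠀⠀⠀⠀⠀⠿⠿
⠀⠀⠀⠀⠿⠿⠿⠿⠿⠿⠿⠿
⠀⠀⠀⠿⠿⠿⠿⠿⠿⠿⠿⠿
⠀⠀⠀⠂⠂⠂⠂⠂⠿⠿⠿⠿
⠀⠀⠀⠂⠂⠂⠂⠂⠿⠿⠿⠿
⠀⠀⠀⠂⠂⠂⣾⠂⠿⠿⠿⠿
⠀⠀⠀⠂⠂⠛⠂⠂⠿⠿⠿⠿
⠀⠀⠀⠀⠿⠂⠿⠿⠿⠿⠿⠿
⠀⠀⠀⠀⠂⠂⠂⠶⠿⠿⠿⠿
⠀⠀⠀⠀⠀⠀⠀⠀⠀⠀⠿⠿
⠀⠀⠀⠀⠀⠀⠀⠀⠀⠀⠿⠿

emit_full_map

⠀⠿⠿⠿⠿⠿⠿
⠿⠿⠿⠿⠿⠿⠿
⠂⠂⠂⠂⠂⠿⠿
⠂⠂⠂⠂⠂⠿⠿
⠂⠂⠂⣾⠂⠿⠿
⠂⠂⠛⠂⠂⠿⠿
⠀⠿⠂⠿⠿⠿⠿
⠀⠂⠂⠂⠶⠿⠿

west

⠀⠀⠀⠀⠀⠀⠀⠀⠀⠀⠀⠿
⠀⠀⠀⠀⠀⠀⠀⠀⠀⠀⠀⠿
⠀⠀⠀⠀⠀⠿⠿⠿⠿⠿⠿⠿
⠀⠀⠀⠀⠿⠿⠿⠿⠿⠿⠿⠿
⠀⠀⠀⠀⠂⠂⠂⠂⠂⠿⠿⠿
⠀⠀⠀⠀⠂⠂⠂⠂⠂⠿⠿⠿
⠀⠀⠀⠀⠂⠂⣾⠂⠂⠿⠿⠿
⠀⠀⠀⠀⠂⠂⠛⠂⠂⠿⠿⠿
⠀⠀⠀⠀⠿⠿⠂⠿⠿⠿⠿⠿
⠀⠀⠀⠀⠀⠂⠂⠂⠶⠿⠿⠿
⠀⠀⠀⠀⠀⠀⠀⠀⠀⠀⠀⠿
⠀⠀⠀⠀⠀⠀⠀⠀⠀⠀⠀⠿

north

⠿⠿⠿⠿⠿⠿⠿⠿⠿⠿⠿⠿
⠀⠀⠀⠀⠀⠀⠀⠀⠀⠀⠀⠿
⠀⠀⠀⠀⠀⠀⠀⠀⠀⠀⠀⠿
⠀⠀⠀⠀⠀⠿⠿⠿⠿⠿⠿⠿
⠀⠀⠀⠀⠿⠿⠿⠿⠿⠿⠿⠿
⠀⠀⠀⠀⠂⠂⠂⠂⠂⠿⠿⠿
⠀⠀⠀⠀⠂⠂⣾⠂⠂⠿⠿⠿
⠀⠀⠀⠀⠂⠂⠂⠂⠂⠿⠿⠿
⠀⠀⠀⠀⠂⠂⠛⠂⠂⠿⠿⠿
⠀⠀⠀⠀⠿⠿⠂⠿⠿⠿⠿⠿
⠀⠀⠀⠀⠀⠂⠂⠂⠶⠿⠿⠿
⠀⠀⠀⠀⠀⠀⠀⠀⠀⠀⠀⠿

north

⠿⠿⠿⠿⠿⠿⠿⠿⠿⠿⠿⠿
⠿⠿⠿⠿⠿⠿⠿⠿⠿⠿⠿⠿
⠀⠀⠀⠀⠀⠀⠀⠀⠀⠀⠀⠿
⠀⠀⠀⠀⠀⠀⠀⠀⠀⠀⠀⠿
⠀⠀⠀⠀⠿⠿⠿⠿⠿⠿⠿⠿
⠀⠀⠀⠀⠿⠿⠿⠿⠿⠿⠿⠿
⠀⠀⠀⠀⠂⠂⣾⠂⠂⠿⠿⠿
⠀⠀⠀⠀⠂⠂⠂⠂⠂⠿⠿⠿
⠀⠀⠀⠀⠂⠂⠂⠂⠂⠿⠿⠿
⠀⠀⠀⠀⠂⠂⠛⠂⠂⠿⠿⠿
⠀⠀⠀⠀⠿⠿⠂⠿⠿⠿⠿⠿
⠀⠀⠀⠀⠀⠂⠂⠂⠶⠿⠿⠿

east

⠿⠿⠿⠿⠿⠿⠿⠿⠿⠿⠿⠿
⠿⠿⠿⠿⠿⠿⠿⠿⠿⠿⠿⠿
⠀⠀⠀⠀⠀⠀⠀⠀⠀⠀⠿⠿
⠀⠀⠀⠀⠀⠀⠀⠀⠀⠀⠿⠿
⠀⠀⠀⠿⠿⠿⠿⠿⠿⠿⠿⠿
⠀⠀⠀⠿⠿⠿⠿⠿⠿⠿⠿⠿
⠀⠀⠀⠂⠂⠂⣾⠂⠿⠿⠿⠿
⠀⠀⠀⠂⠂⠂⠂⠂⠿⠿⠿⠿
⠀⠀⠀⠂⠂⠂⠂⠂⠿⠿⠿⠿
⠀⠀⠀⠂⠂⠛⠂⠂⠿⠿⠿⠿
⠀⠀⠀⠿⠿⠂⠿⠿⠿⠿⠿⠿
⠀⠀⠀⠀⠂⠂⠂⠶⠿⠿⠿⠿

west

⠿⠿⠿⠿⠿⠿⠿⠿⠿⠿⠿⠿
⠿⠿⠿⠿⠿⠿⠿⠿⠿⠿⠿⠿
⠀⠀⠀⠀⠀⠀⠀⠀⠀⠀⠀⠿
⠀⠀⠀⠀⠀⠀⠀⠀⠀⠀⠀⠿
⠀⠀⠀⠀⠿⠿⠿⠿⠿⠿⠿⠿
⠀⠀⠀⠀⠿⠿⠿⠿⠿⠿⠿⠿
⠀⠀⠀⠀⠂⠂⣾⠂⠂⠿⠿⠿
⠀⠀⠀⠀⠂⠂⠂⠂⠂⠿⠿⠿
⠀⠀⠀⠀⠂⠂⠂⠂⠂⠿⠿⠿
⠀⠀⠀⠀⠂⠂⠛⠂⠂⠿⠿⠿
⠀⠀⠀⠀⠿⠿⠂⠿⠿⠿⠿⠿
⠀⠀⠀⠀⠀⠂⠂⠂⠶⠿⠿⠿

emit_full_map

⠿⠿⠿⠿⠿⠿⠿
⠿⠿⠿⠿⠿⠿⠿
⠂⠂⣾⠂⠂⠿⠿
⠂⠂⠂⠂⠂⠿⠿
⠂⠂⠂⠂⠂⠿⠿
⠂⠂⠛⠂⠂⠿⠿
⠿⠿⠂⠿⠿⠿⠿
⠀⠂⠂⠂⠶⠿⠿

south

⠿⠿⠿⠿⠿⠿⠿⠿⠿⠿⠿⠿
⠀⠀⠀⠀⠀⠀⠀⠀⠀⠀⠀⠿
⠀⠀⠀⠀⠀⠀⠀⠀⠀⠀⠀⠿
⠀⠀⠀⠀⠿⠿⠿⠿⠿⠿⠿⠿
⠀⠀⠀⠀⠿⠿⠿⠿⠿⠿⠿⠿
⠀⠀⠀⠀⠂⠂⠂⠂⠂⠿⠿⠿
⠀⠀⠀⠀⠂⠂⣾⠂⠂⠿⠿⠿
⠀⠀⠀⠀⠂⠂⠂⠂⠂⠿⠿⠿
⠀⠀⠀⠀⠂⠂⠛⠂⠂⠿⠿⠿
⠀⠀⠀⠀⠿⠿⠂⠿⠿⠿⠿⠿
⠀⠀⠀⠀⠀⠂⠂⠂⠶⠿⠿⠿
⠀⠀⠀⠀⠀⠀⠀⠀⠀⠀⠀⠿

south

⠀⠀⠀⠀⠀⠀⠀⠀⠀⠀⠀⠿
⠀⠀⠀⠀⠀⠀⠀⠀⠀⠀⠀⠿
⠀⠀⠀⠀⠿⠿⠿⠿⠿⠿⠿⠿
⠀⠀⠀⠀⠿⠿⠿⠿⠿⠿⠿⠿
⠀⠀⠀⠀⠂⠂⠂⠂⠂⠿⠿⠿
⠀⠀⠀⠀⠂⠂⠂⠂⠂⠿⠿⠿
⠀⠀⠀⠀⠂⠂⣾⠂⠂⠿⠿⠿
⠀⠀⠀⠀⠂⠂⠛⠂⠂⠿⠿⠿
⠀⠀⠀⠀⠿⠿⠂⠿⠿⠿⠿⠿
⠀⠀⠀⠀⠀⠂⠂⠂⠶⠿⠿⠿
⠀⠀⠀⠀⠀⠀⠀⠀⠀⠀⠀⠿
⠀⠀⠀⠀⠀⠀⠀⠀⠀⠀⠀⠿

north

⠿⠿⠿⠿⠿⠿⠿⠿⠿⠿⠿⠿
⠀⠀⠀⠀⠀⠀⠀⠀⠀⠀⠀⠿
⠀⠀⠀⠀⠀⠀⠀⠀⠀⠀⠀⠿
⠀⠀⠀⠀⠿⠿⠿⠿⠿⠿⠿⠿
⠀⠀⠀⠀⠿⠿⠿⠿⠿⠿⠿⠿
⠀⠀⠀⠀⠂⠂⠂⠂⠂⠿⠿⠿
⠀⠀⠀⠀⠂⠂⣾⠂⠂⠿⠿⠿
⠀⠀⠀⠀⠂⠂⠂⠂⠂⠿⠿⠿
⠀⠀⠀⠀⠂⠂⠛⠂⠂⠿⠿⠿
⠀⠀⠀⠀⠿⠿⠂⠿⠿⠿⠿⠿
⠀⠀⠀⠀⠀⠂⠂⠂⠶⠿⠿⠿
⠀⠀⠀⠀⠀⠀⠀⠀⠀⠀⠀⠿

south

⠀⠀⠀⠀⠀⠀⠀⠀⠀⠀⠀⠿
⠀⠀⠀⠀⠀⠀⠀⠀⠀⠀⠀⠿
⠀⠀⠀⠀⠿⠿⠿⠿⠿⠿⠿⠿
⠀⠀⠀⠀⠿⠿⠿⠿⠿⠿⠿⠿
⠀⠀⠀⠀⠂⠂⠂⠂⠂⠿⠿⠿
⠀⠀⠀⠀⠂⠂⠂⠂⠂⠿⠿⠿
⠀⠀⠀⠀⠂⠂⣾⠂⠂⠿⠿⠿
⠀⠀⠀⠀⠂⠂⠛⠂⠂⠿⠿⠿
⠀⠀⠀⠀⠿⠿⠂⠿⠿⠿⠿⠿
⠀⠀⠀⠀⠀⠂⠂⠂⠶⠿⠿⠿
⠀⠀⠀⠀⠀⠀⠀⠀⠀⠀⠀⠿
⠀⠀⠀⠀⠀⠀⠀⠀⠀⠀⠀⠿
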